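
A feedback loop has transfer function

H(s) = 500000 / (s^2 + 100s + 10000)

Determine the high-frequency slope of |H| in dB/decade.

Each pole contributes −20 dB/decade at high frequency; each zero contributes +20 dB/decade.
Net: 0 zero(s) − 2 pole(s) → -40 dB/decade.

-40 dB/decade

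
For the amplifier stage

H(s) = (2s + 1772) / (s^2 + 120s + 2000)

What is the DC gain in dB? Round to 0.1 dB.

H(0) = 1772 / 2000 ≈ 0.886
20 log₁₀(0.886) ≈ -1.05 dB

-1.1 dB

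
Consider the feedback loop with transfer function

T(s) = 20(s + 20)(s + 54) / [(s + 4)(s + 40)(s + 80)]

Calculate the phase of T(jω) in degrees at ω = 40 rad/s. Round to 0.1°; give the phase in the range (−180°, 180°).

At s = jω = j40:
zero (s+20): 20 + j40 → |·| = √(20²+40²) = √2000 ≈ 44.721, ∠ = arctan(40/20) ≈ 63.43°
zero (s+54): 54 + j40 → |·| = √(54²+40²) = √4516 ≈ 67.201, ∠ = arctan(40/54) ≈ 36.53°
pole (s+4): 4 + j40 → |·| = √(4²+40²) = √1616 ≈ 40.2, ∠ = arctan(40/4) ≈ 84.29°
pole (s+40): 40 + j40 → |·| = √(40²+40²) = √3200 ≈ 56.569, ∠ = arctan(40/40) ≈ 45.00°
pole (s+80): 80 + j40 → |·| = √(80²+40²) = √8000 ≈ 89.443, ∠ = arctan(40/80) ≈ 26.57°
∠T = 99.96° − 155.86° = -55.90°

-55.9°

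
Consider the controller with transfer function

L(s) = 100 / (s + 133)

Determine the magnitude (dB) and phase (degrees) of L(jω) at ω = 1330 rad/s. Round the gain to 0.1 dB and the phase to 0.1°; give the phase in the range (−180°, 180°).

-22.5 dB, -84.3°

Substitute s = j1330:
Numerator: 100 = 100 + j0
Denominator: (j1330) + 133 = 133 + j1330
|N| = √(100² + 0²) ≈ 100, ∠N ≈ 0.00°
|D| = √(133² + 1330²) ≈ 1336.6, ∠D ≈ 84.29°
|L| = 100 / 1336.6 ≈ 0.074817
Gain = 20 log₁₀(0.074817) ≈ -22.52 dB
∠L = 0.00° − 84.29° = -84.29°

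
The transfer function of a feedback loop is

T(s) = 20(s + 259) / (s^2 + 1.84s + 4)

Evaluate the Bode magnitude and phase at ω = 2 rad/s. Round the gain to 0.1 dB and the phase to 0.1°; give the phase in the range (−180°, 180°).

At s = jω = j2:
zero (s+259): 259 + j2 → |·| = √(259²+2²) = √67085 ≈ 259.01, ∠ = arctan(2/259) ≈ 0.44°
quadratic: (j2)² + 1.84·j2 + 4 = 0 + j3.68 → |·| ≈ 3.68, ∠ ≈ 90.00°
|T| = 20 · 259.01 / 3.68 ≈ 1407.7
Gain = 20 log₁₀(1407.7) ≈ 62.97 dB
∠T = 0.44° − 90.00° = -89.56°

63.0 dB, -89.6°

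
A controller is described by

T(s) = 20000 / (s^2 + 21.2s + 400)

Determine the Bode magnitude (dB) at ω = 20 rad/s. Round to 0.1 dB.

33.5 dB

At s = jω = j20:
quadratic: (j20)² + 21.2·j20 + 400 = 0 + j424 → |·| ≈ 424, ∠ ≈ 90.00°
|T| = 20000 / 424 ≈ 47.17
Gain = 20 log₁₀(47.17) ≈ 33.47 dB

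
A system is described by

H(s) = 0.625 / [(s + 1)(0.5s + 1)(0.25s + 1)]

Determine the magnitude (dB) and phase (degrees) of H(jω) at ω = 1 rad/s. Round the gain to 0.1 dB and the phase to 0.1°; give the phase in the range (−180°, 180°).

At ω = 1 rad/s:
pole (1 + j1·1) = 1 + j1 → |·| ≈ 1.4142, ∠ ≈ 45.00°
pole (1 + j1·0.5) = 1 + j0.5 → |·| ≈ 1.118, ∠ ≈ 26.57°
pole (1 + j1·0.25) = 1 + j0.25 → |·| ≈ 1.0308, ∠ ≈ 14.04°
|H| = 0.625 · 1 / (1.4142 · 1.118 · 1.0308) ≈ 0.38349
Gain = 20 log₁₀(0.38349) ≈ -8.32 dB
∠H = (0°) − (45.00° + 26.57° + 14.04°) = -85.61°

-8.3 dB, -85.6°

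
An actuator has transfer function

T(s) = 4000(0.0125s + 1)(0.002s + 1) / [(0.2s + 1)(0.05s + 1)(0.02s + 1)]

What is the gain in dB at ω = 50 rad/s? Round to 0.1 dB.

At ω = 50 rad/s:
zero (1 + j50·0.0125) = 1 + j0.625 → |·| ≈ 1.1792, ∠ ≈ 32.01°
zero (1 + j50·0.002) = 1 + j0.1 → |·| ≈ 1.005, ∠ ≈ 5.71°
pole (1 + j50·0.2) = 1 + j10 → |·| ≈ 10.05, ∠ ≈ 84.29°
pole (1 + j50·0.05) = 1 + j2.5 → |·| ≈ 2.6926, ∠ ≈ 68.20°
pole (1 + j50·0.02) = 1 + j1 → |·| ≈ 1.4142, ∠ ≈ 45.00°
|T| = 4000 · 1.1792 · 1.005 / (10.05 · 2.6926 · 1.4142) ≈ 123.87
Gain = 20 log₁₀(123.87) ≈ 41.86 dB

41.9 dB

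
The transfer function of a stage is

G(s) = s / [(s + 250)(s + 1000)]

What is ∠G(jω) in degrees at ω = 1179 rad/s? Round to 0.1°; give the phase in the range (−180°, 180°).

-37.7°

At s = jω = j1179:
zero at origin: s = j1179 → |·| = 1179, ∠ = 90.00°
pole (s+250): 250 + j1179 → |·| = √(250²+1179²) = √1452541 ≈ 1205.2, ∠ = arctan(1179/250) ≈ 78.03°
pole (s+1000): 1000 + j1179 → |·| = √(1000²+1179²) = √2390041 ≈ 1546, ∠ = arctan(1179/1000) ≈ 49.70°
∠G = 90.00° − 127.73° = -37.73°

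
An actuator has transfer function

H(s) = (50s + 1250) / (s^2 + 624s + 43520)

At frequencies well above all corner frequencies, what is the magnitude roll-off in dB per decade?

-20 dB/decade

Each pole contributes −20 dB/decade at high frequency; each zero contributes +20 dB/decade.
Net: 1 zero(s) − 2 pole(s) → -20 dB/decade.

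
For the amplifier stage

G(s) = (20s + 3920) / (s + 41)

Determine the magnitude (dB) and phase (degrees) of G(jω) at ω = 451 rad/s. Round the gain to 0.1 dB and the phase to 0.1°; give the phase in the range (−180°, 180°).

26.7 dB, -18.3°

Substitute s = j451:
Numerator: 20(j451) + 3920 = 3920 + j9020
Denominator: (j451) + 41 = 41 + j451
|N| = √(3920² + 9020²) ≈ 9835, ∠N ≈ 66.51°
|D| = √(41² + 451²) ≈ 452.86, ∠D ≈ 84.81°
|G| = 9835 / 452.86 ≈ 21.718
Gain = 20 log₁₀(21.718) ≈ 26.74 dB
∠G = 66.51° − 84.81° = -18.30°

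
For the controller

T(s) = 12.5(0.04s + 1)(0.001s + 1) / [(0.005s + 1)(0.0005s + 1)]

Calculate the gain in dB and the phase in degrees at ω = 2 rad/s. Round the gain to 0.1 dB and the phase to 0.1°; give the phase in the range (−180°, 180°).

22.0 dB, 4.1°

At ω = 2 rad/s:
zero (1 + j2·0.04) = 1 + j0.08 → |·| ≈ 1.0032, ∠ ≈ 4.57°
zero (1 + j2·0.001) = 1 + j0.002 → |·| ≈ 1, ∠ ≈ 0.11°
pole (1 + j2·0.005) = 1 + j0.01 → |·| ≈ 1, ∠ ≈ 0.57°
pole (1 + j2·0.0005) = 1 + j0.001 → |·| ≈ 1, ∠ ≈ 0.06°
|T| = 12.5 · 1.0032 · 1 / (1 · 1) ≈ 12.54
Gain = 20 log₁₀(12.54) ≈ 21.97 dB
∠T = (4.57° + 0.11°) − (0.57° + 0.06°) = 4.05°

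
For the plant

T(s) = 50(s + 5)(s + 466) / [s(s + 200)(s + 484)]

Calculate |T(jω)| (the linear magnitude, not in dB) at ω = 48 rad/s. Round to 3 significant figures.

0.235

At s = jω = j48:
zero (s+5): 5 + j48 → |·| = √(5²+48²) = √2329 ≈ 48.26, ∠ = arctan(48/5) ≈ 84.05°
zero (s+466): 466 + j48 → |·| = √(466²+48²) = √219460 ≈ 468.47, ∠ = arctan(48/466) ≈ 5.88°
pole (s+200): 200 + j48 → |·| = √(200²+48²) = √42304 ≈ 205.68, ∠ = arctan(48/200) ≈ 13.50°
pole (s+484): 484 + j48 → |·| = √(484²+48²) = √236560 ≈ 486.37, ∠ = arctan(48/484) ≈ 5.66°
pole at origin: |s| = 48, ∠ = 90.00° (in denominator)
|T| = 50 · 22608 / 4.8018e+06 ≈ 0.23541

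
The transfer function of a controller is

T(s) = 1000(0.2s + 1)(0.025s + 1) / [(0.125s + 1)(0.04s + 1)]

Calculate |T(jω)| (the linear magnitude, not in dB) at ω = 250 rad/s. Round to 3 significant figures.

1.01e+03

At ω = 250 rad/s:
zero (1 + j250·0.2) = 1 + j50 → |·| ≈ 50.01, ∠ ≈ 88.85°
zero (1 + j250·0.025) = 1 + j6.25 → |·| ≈ 6.3295, ∠ ≈ 80.91°
pole (1 + j250·0.125) = 1 + j31.25 → |·| ≈ 31.266, ∠ ≈ 88.17°
pole (1 + j250·0.04) = 1 + j10 → |·| ≈ 10.05, ∠ ≈ 84.29°
|T| = 1000 · 50.01 · 6.3295 / (31.266 · 10.05) ≈ 1007.4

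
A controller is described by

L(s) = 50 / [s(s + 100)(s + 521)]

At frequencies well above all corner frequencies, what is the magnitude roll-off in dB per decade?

Each pole contributes −20 dB/decade at high frequency; each zero contributes +20 dB/decade.
Net: 0 zero(s) − 3 pole(s) → -60 dB/decade.

-60 dB/decade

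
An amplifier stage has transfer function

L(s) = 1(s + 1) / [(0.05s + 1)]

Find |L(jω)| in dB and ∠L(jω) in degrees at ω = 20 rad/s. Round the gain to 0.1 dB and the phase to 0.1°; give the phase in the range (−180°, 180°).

At ω = 20 rad/s:
zero (1 + j20·1) = 1 + j20 → |·| ≈ 20.025, ∠ ≈ 87.14°
pole (1 + j20·0.05) = 1 + j1 → |·| ≈ 1.4142, ∠ ≈ 45.00°
|L| = 1 · 20.025 / (1.4142) ≈ 14.16
Gain = 20 log₁₀(14.16) ≈ 23.02 dB
∠L = (87.14°) − (45.00°) = 42.14°

23.0 dB, 42.1°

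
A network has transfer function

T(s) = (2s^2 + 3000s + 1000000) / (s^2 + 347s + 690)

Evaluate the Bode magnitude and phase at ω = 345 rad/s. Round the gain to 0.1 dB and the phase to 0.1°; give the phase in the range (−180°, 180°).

17.7 dB, -81.0°

Substitute s = j345:
Numerator: 2(j345)^2 + 3000(j345) + 1000000 = 761950 + j1035000
Denominator: (j345)^2 + 347(j345) + 690 = -118335 + j119715
|N| = √(761950² + 1035000²) ≈ 1.2852e+06, ∠N ≈ 53.64°
|D| = √(118335² + 119715²) ≈ 1.6833e+05, ∠D ≈ 134.67°
|T| = 1.2852e+06 / 1.6833e+05 ≈ 7.635
Gain = 20 log₁₀(7.635) ≈ 17.66 dB
∠T = 53.64° − 134.67° = -81.03°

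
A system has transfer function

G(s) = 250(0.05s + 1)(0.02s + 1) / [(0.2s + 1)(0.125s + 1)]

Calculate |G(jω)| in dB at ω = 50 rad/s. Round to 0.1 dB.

At ω = 50 rad/s:
zero (1 + j50·0.05) = 1 + j2.5 → |·| ≈ 2.6926, ∠ ≈ 68.20°
zero (1 + j50·0.02) = 1 + j1 → |·| ≈ 1.4142, ∠ ≈ 45.00°
pole (1 + j50·0.2) = 1 + j10 → |·| ≈ 10.05, ∠ ≈ 84.29°
pole (1 + j50·0.125) = 1 + j6.25 → |·| ≈ 6.3295, ∠ ≈ 80.91°
|G| = 250 · 2.6926 · 1.4142 / (10.05 · 6.3295) ≈ 14.965
Gain = 20 log₁₀(14.965) ≈ 23.50 dB

23.5 dB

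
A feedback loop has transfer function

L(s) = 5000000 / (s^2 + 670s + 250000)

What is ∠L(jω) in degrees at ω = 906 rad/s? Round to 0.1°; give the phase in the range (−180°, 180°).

-133.2°

At s = jω = j906:
quadratic: (j906)² + 670·j906 + 250000 = -570836 + j607020 → |·| ≈ 8.3326e+05, ∠ ≈ 133.24°
∠L = 0.00° − 133.24° = -133.24°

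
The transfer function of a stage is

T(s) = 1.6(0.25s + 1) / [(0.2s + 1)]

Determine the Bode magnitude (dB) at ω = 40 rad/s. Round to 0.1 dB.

6.0 dB

At ω = 40 rad/s:
zero (1 + j40·0.25) = 1 + j10 → |·| ≈ 10.05, ∠ ≈ 84.29°
pole (1 + j40·0.2) = 1 + j8 → |·| ≈ 8.0623, ∠ ≈ 82.87°
|T| = 1.6 · 10.05 / (8.0623) ≈ 1.9945
Gain = 20 log₁₀(1.9945) ≈ 6.00 dB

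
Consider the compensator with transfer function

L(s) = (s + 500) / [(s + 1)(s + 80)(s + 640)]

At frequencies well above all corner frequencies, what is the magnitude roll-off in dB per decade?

Each pole contributes −20 dB/decade at high frequency; each zero contributes +20 dB/decade.
Net: 1 zero(s) − 3 pole(s) → -40 dB/decade.

-40 dB/decade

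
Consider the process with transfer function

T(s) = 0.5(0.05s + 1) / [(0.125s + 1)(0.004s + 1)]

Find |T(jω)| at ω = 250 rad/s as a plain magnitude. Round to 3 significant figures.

At ω = 250 rad/s:
zero (1 + j250·0.05) = 1 + j12.5 → |·| ≈ 12.54, ∠ ≈ 85.43°
pole (1 + j250·0.125) = 1 + j31.25 → |·| ≈ 31.266, ∠ ≈ 88.17°
pole (1 + j250·0.004) = 1 + j1 → |·| ≈ 1.4142, ∠ ≈ 45.00°
|T| = 0.5 · 12.54 / (31.266 · 1.4142) ≈ 0.1418

0.142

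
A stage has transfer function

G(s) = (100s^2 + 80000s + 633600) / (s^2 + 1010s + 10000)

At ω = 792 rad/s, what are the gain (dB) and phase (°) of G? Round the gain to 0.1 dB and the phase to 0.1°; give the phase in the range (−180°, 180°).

38.9 dB, 6.8°

Substitute s = j792:
Numerator: 100(j792)^2 + 80000(j792) + 633600 = -62092800 + j63360000
Denominator: (j792)^2 + 1010(j792) + 10000 = -617264 + j799920
|N| = √(62092800² + 63360000²) ≈ 8.8713e+07, ∠N ≈ 134.42°
|D| = √(617264² + 799920²) ≈ 1.0104e+06, ∠D ≈ 127.66°
|G| = 8.8713e+07 / 1.0104e+06 ≈ 87.8
Gain = 20 log₁₀(87.8) ≈ 38.87 dB
∠G = 134.42° − 127.66° = 6.76°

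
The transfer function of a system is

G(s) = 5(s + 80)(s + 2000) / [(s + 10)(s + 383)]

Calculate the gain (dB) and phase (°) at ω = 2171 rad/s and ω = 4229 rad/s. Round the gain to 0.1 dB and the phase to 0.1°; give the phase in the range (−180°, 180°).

ω = 2171: 16.5 dB, -34.5°; ω = 4229: 14.8 dB, -21.1°

At s = jω = j2171:
zero (s+80): 80 + j2171 → |·| = √(80²+2171²) = √4719641 ≈ 2172.5, ∠ = arctan(2171/80) ≈ 87.89°
zero (s+2000): 2000 + j2171 → |·| = √(2000²+2171²) = √8713241 ≈ 2951.8, ∠ = arctan(2171/2000) ≈ 47.35°
pole (s+10): 10 + j2171 → |·| = √(10²+2171²) = √4713341 ≈ 2171, ∠ = arctan(2171/10) ≈ 89.74°
pole (s+383): 383 + j2171 → |·| = √(383²+2171²) = √4859930 ≈ 2204.5, ∠ = arctan(2171/383) ≈ 80.00°
|G| = 5 · 6.4128e+06 / 4.786e+06 ≈ 6.6995
Gain = 20 log₁₀(6.6995) ≈ 16.52 dB
∠G = 135.24° − 169.74° = -34.50°

At s = jω = j4229:
zero (s+80): 80 + j4229 → |·| = √(80²+4229²) = √17890841 ≈ 4229.8, ∠ = arctan(4229/80) ≈ 88.92°
zero (s+2000): 2000 + j4229 → |·| = √(2000²+4229²) = √21884441 ≈ 4678.1, ∠ = arctan(4229/2000) ≈ 64.69°
pole (s+10): 10 + j4229 → |·| = √(10²+4229²) = √17884541 ≈ 4229, ∠ = arctan(4229/10) ≈ 89.86°
pole (s+383): 383 + j4229 → |·| = √(383²+4229²) = √18031130 ≈ 4246.3, ∠ = arctan(4229/383) ≈ 84.83°
|G| = 5 · 1.9787e+07 / 1.7958e+07 ≈ 5.5092
Gain = 20 log₁₀(5.5092) ≈ 14.82 dB
∠G = 153.61° − 174.69° = -21.08°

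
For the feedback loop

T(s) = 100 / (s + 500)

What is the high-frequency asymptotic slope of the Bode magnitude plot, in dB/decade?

Each pole contributes −20 dB/decade at high frequency; each zero contributes +20 dB/decade.
Net: 0 zero(s) − 1 pole(s) → -20 dB/decade.

-20 dB/decade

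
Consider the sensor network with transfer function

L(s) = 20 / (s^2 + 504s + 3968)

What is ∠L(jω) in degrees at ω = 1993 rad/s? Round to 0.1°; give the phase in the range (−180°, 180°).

Substitute s = j1993:
Numerator: 20 = 20 + j0
Denominator: (j1993)^2 + 504(j1993) + 3968 = -3968081 + j1004472
|N| = √(20² + 0²) ≈ 20, ∠N ≈ 0.00°
|D| = √(3968081² + 1004472²) ≈ 4.0932e+06, ∠D ≈ 165.79°
∠L = 0.00° − 165.79° = -165.79°

-165.8°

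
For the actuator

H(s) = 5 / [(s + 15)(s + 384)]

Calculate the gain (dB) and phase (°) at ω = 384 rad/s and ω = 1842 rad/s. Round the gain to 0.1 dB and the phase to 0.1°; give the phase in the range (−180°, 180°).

At s = jω = j384:
pole (s+15): 15 + j384 → |·| = √(15²+384²) = √147681 ≈ 384.29, ∠ = arctan(384/15) ≈ 87.76°
pole (s+384): 384 + j384 → |·| = √(384²+384²) = √294912 ≈ 543.06, ∠ = arctan(384/384) ≈ 45.00°
|H| = 5 / 2.0869e+05 ≈ 2.3959e-05
Gain = 20 log₁₀(2.3959e-05) ≈ -92.41 dB
∠H = 0.00° − 132.76° = -132.76°

At s = jω = j1842:
pole (s+15): 15 + j1842 → |·| = √(15²+1842²) = √3393189 ≈ 1842.1, ∠ = arctan(1842/15) ≈ 89.53°
pole (s+384): 384 + j1842 → |·| = √(384²+1842²) = √3540420 ≈ 1881.6, ∠ = arctan(1842/384) ≈ 78.22°
|H| = 5 / 3.4661e+06 ≈ 1.4425e-06
Gain = 20 log₁₀(1.4425e-06) ≈ -116.82 dB
∠H = 0.00° − 167.75° = -167.75°

ω = 384: -92.4 dB, -132.8°; ω = 1842: -116.8 dB, -167.8°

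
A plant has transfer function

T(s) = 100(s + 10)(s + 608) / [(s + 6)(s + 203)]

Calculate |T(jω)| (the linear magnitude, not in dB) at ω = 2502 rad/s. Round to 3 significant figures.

103

At s = jω = j2502:
zero (s+10): 10 + j2502 → |·| = √(10²+2502²) = √6260104 ≈ 2502, ∠ = arctan(2502/10) ≈ 89.77°
zero (s+608): 608 + j2502 → |·| = √(608²+2502²) = √6629668 ≈ 2574.8, ∠ = arctan(2502/608) ≈ 76.34°
pole (s+6): 6 + j2502 → |·| = √(6²+2502²) = √6260040 ≈ 2502, ∠ = arctan(2502/6) ≈ 89.86°
pole (s+203): 203 + j2502 → |·| = √(203²+2502²) = √6301213 ≈ 2510.2, ∠ = arctan(2502/203) ≈ 85.36°
|T| = 100 · 6.4421e+06 / 6.2805e+06 ≈ 102.57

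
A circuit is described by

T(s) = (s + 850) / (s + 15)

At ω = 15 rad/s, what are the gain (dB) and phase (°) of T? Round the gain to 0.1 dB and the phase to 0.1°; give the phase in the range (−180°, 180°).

At s = jω = j15:
zero (s+850): 850 + j15 → |·| = √(850²+15²) = √722725 ≈ 850.13, ∠ = arctan(15/850) ≈ 1.01°
pole (s+15): 15 + j15 → |·| = √(15²+15²) = √450 ≈ 21.213, ∠ = arctan(15/15) ≈ 45.00°
|T| = 1 · 850.13 / 21.213 ≈ 40.076
Gain = 20 log₁₀(40.076) ≈ 32.06 dB
∠T = 1.01° − 45.00° = -43.99°

32.1 dB, -44.0°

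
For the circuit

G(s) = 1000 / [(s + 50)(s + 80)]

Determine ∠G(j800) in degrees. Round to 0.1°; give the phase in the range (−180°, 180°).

-170.7°

At s = jω = j800:
pole (s+50): 50 + j800 → |·| = √(50²+800²) = √642500 ≈ 801.56, ∠ = arctan(800/50) ≈ 86.42°
pole (s+80): 80 + j800 → |·| = √(80²+800²) = √646400 ≈ 803.99, ∠ = arctan(800/80) ≈ 84.29°
∠G = 0.00° − 170.71° = -170.71°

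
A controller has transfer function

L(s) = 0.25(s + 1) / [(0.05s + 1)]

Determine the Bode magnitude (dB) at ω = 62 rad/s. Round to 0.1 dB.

At ω = 62 rad/s:
zero (1 + j62·1) = 1 + j62 → |·| ≈ 62.008, ∠ ≈ 89.08°
pole (1 + j62·0.05) = 1 + j3.1 → |·| ≈ 3.2573, ∠ ≈ 72.12°
|L| = 0.25 · 62.008 / (3.2573) ≈ 4.7592
Gain = 20 log₁₀(4.7592) ≈ 13.55 dB

13.6 dB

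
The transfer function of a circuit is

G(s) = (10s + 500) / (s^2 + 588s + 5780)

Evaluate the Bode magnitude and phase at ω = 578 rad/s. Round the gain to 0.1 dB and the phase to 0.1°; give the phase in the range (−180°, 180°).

Substitute s = j578:
Numerator: 10(j578) + 500 = 500 + j5780
Denominator: (j578)^2 + 588(j578) + 5780 = -328304 + j339864
|N| = √(500² + 5780²) ≈ 5801.6, ∠N ≈ 85.06°
|D| = √(328304² + 339864²) ≈ 4.7254e+05, ∠D ≈ 134.01°
|G| = 5801.6 / 4.7254e+05 ≈ 0.012277
Gain = 20 log₁₀(0.012277) ≈ -38.22 dB
∠G = 85.06° − 134.01° = -48.95°

-38.2 dB, -49.0°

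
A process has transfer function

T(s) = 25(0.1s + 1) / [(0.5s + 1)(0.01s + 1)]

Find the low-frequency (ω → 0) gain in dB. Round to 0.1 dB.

T(0) = 25 · 1 / 1 = 25
20 log₁₀(25) ≈ 27.96 dB

28.0 dB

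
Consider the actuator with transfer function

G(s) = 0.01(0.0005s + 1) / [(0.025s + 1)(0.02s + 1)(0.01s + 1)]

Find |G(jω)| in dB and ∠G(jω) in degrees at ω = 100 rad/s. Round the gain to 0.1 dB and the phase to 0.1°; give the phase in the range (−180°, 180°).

At ω = 100 rad/s:
zero (1 + j100·0.0005) = 1 + j0.05 → |·| ≈ 1.0012, ∠ ≈ 2.86°
pole (1 + j100·0.025) = 1 + j2.5 → |·| ≈ 2.6926, ∠ ≈ 68.20°
pole (1 + j100·0.02) = 1 + j2 → |·| ≈ 2.2361, ∠ ≈ 63.43°
pole (1 + j100·0.01) = 1 + j1 → |·| ≈ 1.4142, ∠ ≈ 45.00°
|G| = 0.01 · 1.0012 / (2.6926 · 2.2361 · 1.4142) ≈ 0.0011758
Gain = 20 log₁₀(0.0011758) ≈ -58.59 dB
∠G = (2.86°) − (68.20° + 63.43° + 45.00°) = -173.77°

-58.6 dB, -173.8°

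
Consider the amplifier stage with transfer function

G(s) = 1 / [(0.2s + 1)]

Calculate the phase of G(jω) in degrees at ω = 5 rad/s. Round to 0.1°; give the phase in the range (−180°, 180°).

-45.0°

At ω = 5 rad/s:
pole (1 + j5·0.2) = 1 + j1 → |·| ≈ 1.4142, ∠ ≈ 45.00°
∠G = (0°) − (45.00°) = -45.00°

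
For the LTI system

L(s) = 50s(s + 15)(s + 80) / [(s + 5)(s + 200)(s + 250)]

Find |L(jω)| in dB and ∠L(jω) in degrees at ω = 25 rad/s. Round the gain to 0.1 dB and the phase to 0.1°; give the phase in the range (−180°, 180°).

At s = jω = j25:
zero (s+15): 15 + j25 → |·| = √(15²+25²) = √850 ≈ 29.155, ∠ = arctan(25/15) ≈ 59.04°
zero (s+80): 80 + j25 → |·| = √(80²+25²) = √7025 ≈ 83.815, ∠ = arctan(25/80) ≈ 17.35°
zero at origin: s = j25 → |·| = 25, ∠ = 90.00°
pole (s+5): 5 + j25 → |·| = √(5²+25²) = √650 ≈ 25.495, ∠ = arctan(25/5) ≈ 78.69°
pole (s+200): 200 + j25 → |·| = √(200²+25²) = √40625 ≈ 201.56, ∠ = arctan(25/200) ≈ 7.13°
pole (s+250): 250 + j25 → |·| = √(250²+25²) = √63125 ≈ 251.25, ∠ = arctan(25/250) ≈ 5.71°
|L| = 50 · 61091 / 1.2911e+06 ≈ 2.3659
Gain = 20 log₁₀(2.3659) ≈ 7.48 dB
∠L = 166.39° − 91.53° = 74.86°

7.5 dB, 74.9°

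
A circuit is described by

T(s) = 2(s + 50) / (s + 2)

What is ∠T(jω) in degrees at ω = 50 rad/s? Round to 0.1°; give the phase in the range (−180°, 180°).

At s = jω = j50:
zero (s+50): 50 + j50 → |·| = √(50²+50²) = √5000 ≈ 70.711, ∠ = arctan(50/50) ≈ 45.00°
pole (s+2): 2 + j50 → |·| = √(2²+50²) = √2504 ≈ 50.04, ∠ = arctan(50/2) ≈ 87.71°
∠T = 45.00° − 87.71° = -42.71°

-42.7°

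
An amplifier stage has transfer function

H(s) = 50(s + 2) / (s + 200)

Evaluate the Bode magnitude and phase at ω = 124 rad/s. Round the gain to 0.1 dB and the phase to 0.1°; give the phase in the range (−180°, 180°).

28.4 dB, 57.3°

At s = jω = j124:
zero (s+2): 2 + j124 → |·| = √(2²+124²) = √15380 ≈ 124.02, ∠ = arctan(124/2) ≈ 89.08°
pole (s+200): 200 + j124 → |·| = √(200²+124²) = √55376 ≈ 235.32, ∠ = arctan(124/200) ≈ 31.80°
|H| = 50 · 124.02 / 235.32 ≈ 26.351
Gain = 20 log₁₀(26.351) ≈ 28.42 dB
∠H = 89.08° − 31.80° = 57.28°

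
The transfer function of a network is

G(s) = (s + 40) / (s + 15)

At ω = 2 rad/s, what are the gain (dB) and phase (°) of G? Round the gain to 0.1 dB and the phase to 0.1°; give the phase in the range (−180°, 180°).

8.5 dB, -4.7°

Substitute s = j2:
Numerator: (j2) + 40 = 40 + j2
Denominator: (j2) + 15 = 15 + j2
|N| = √(40² + 2²) ≈ 40.05, ∠N ≈ 2.86°
|D| = √(15² + 2²) ≈ 15.133, ∠D ≈ 7.59°
|G| = 40.05 / 15.133 ≈ 2.6465
Gain = 20 log₁₀(2.6465) ≈ 8.45 dB
∠G = 2.86° − 7.59° = -4.73°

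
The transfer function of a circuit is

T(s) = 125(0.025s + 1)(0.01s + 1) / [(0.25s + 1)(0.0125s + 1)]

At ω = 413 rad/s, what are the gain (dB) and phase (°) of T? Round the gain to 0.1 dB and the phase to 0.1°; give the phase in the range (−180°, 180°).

At ω = 413 rad/s:
zero (1 + j413·0.025) = 1 + j10.325 → |·| ≈ 10.373, ∠ ≈ 84.47°
zero (1 + j413·0.01) = 1 + j4.13 → |·| ≈ 4.2493, ∠ ≈ 76.39°
pole (1 + j413·0.25) = 1 + j103.25 → |·| ≈ 103.25, ∠ ≈ 89.45°
pole (1 + j413·0.0125) = 1 + j5.1625 → |·| ≈ 5.2585, ∠ ≈ 79.04°
|T| = 125 · 10.373 · 4.2493 / (103.25 · 5.2585) ≈ 10.148
Gain = 20 log₁₀(10.148) ≈ 20.13 dB
∠T = (84.47° + 76.39°) − (89.45° + 79.04°) = -7.63°

20.1 dB, -7.6°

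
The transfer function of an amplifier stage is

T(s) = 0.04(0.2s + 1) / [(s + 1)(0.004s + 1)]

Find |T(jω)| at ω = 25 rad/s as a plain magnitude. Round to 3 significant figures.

0.00811

At ω = 25 rad/s:
zero (1 + j25·0.2) = 1 + j5 → |·| ≈ 5.099, ∠ ≈ 78.69°
pole (1 + j25·1) = 1 + j25 → |·| ≈ 25.02, ∠ ≈ 87.71°
pole (1 + j25·0.004) = 1 + j0.1 → |·| ≈ 1.005, ∠ ≈ 5.71°
|T| = 0.04 · 5.099 / (25.02 · 1.005) ≈ 0.0081113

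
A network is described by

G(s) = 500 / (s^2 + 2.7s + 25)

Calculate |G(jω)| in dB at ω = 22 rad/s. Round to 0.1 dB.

At s = jω = j22:
quadratic: (j22)² + 2.7·j22 + 25 = -459 + j59.4 → |·| ≈ 462.83, ∠ ≈ 172.63°
|G| = 500 / 462.83 ≈ 1.0803
Gain = 20 log₁₀(1.0803) ≈ 0.67 dB

0.7 dB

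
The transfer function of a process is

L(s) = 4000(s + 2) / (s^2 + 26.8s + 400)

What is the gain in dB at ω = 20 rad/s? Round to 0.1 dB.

At s = jω = j20:
zero (s+2): 2 + j20 → |·| = √(2²+20²) = √404 ≈ 20.1, ∠ = arctan(20/2) ≈ 84.29°
quadratic: (j20)² + 26.8·j20 + 400 = 0 + j536 → |·| ≈ 536, ∠ ≈ 90.00°
|L| = 4000 · 20.1 / 536 ≈ 150
Gain = 20 log₁₀(150) ≈ 43.52 dB

43.5 dB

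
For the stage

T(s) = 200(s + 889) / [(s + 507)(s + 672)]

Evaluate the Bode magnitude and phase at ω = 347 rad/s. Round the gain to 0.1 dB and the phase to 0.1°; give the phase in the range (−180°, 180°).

At s = jω = j347:
zero (s+889): 889 + j347 → |·| = √(889²+347²) = √910730 ≈ 954.32, ∠ = arctan(347/889) ≈ 21.32°
pole (s+507): 507 + j347 → |·| = √(507²+347²) = √377458 ≈ 614.38, ∠ = arctan(347/507) ≈ 34.39°
pole (s+672): 672 + j347 → |·| = √(672²+347²) = √571993 ≈ 756.3, ∠ = arctan(347/672) ≈ 27.31°
|T| = 200 · 954.32 / 4.6466e+05 ≈ 0.41076
Gain = 20 log₁₀(0.41076) ≈ -7.73 dB
∠T = 21.32° − 61.70° = -40.38°

-7.7 dB, -40.4°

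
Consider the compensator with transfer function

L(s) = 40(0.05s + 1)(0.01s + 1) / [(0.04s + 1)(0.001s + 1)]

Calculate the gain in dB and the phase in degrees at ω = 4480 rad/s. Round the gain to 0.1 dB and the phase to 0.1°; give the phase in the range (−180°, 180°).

53.8 dB, 11.4°

At ω = 4480 rad/s:
zero (1 + j4480·0.05) = 1 + j224 → |·| ≈ 224, ∠ ≈ 89.74°
zero (1 + j4480·0.01) = 1 + j44.8 → |·| ≈ 44.811, ∠ ≈ 88.72°
pole (1 + j4480·0.04) = 1 + j179.2 → |·| ≈ 179.2, ∠ ≈ 89.68°
pole (1 + j4480·0.001) = 1 + j4.48 → |·| ≈ 4.5903, ∠ ≈ 77.42°
|L| = 40 · 224 · 44.811 / (179.2 · 4.5903) ≈ 488.11
Gain = 20 log₁₀(488.11) ≈ 53.77 dB
∠L = (89.74° + 88.72°) − (89.68° + 77.42°) = 11.36°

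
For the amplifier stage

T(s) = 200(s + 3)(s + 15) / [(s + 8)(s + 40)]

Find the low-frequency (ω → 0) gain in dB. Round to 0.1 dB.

29.0 dB

T(0) = 200·3·15 / (8·40) = 28.125
20 log₁₀(28.125) ≈ 28.98 dB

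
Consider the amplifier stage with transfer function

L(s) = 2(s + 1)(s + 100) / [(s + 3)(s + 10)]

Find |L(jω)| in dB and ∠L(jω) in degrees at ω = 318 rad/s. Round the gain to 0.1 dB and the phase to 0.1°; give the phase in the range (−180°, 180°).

At s = jω = j318:
zero (s+1): 1 + j318 → |·| = √(1²+318²) = √101125 ≈ 318, ∠ = arctan(318/1) ≈ 89.82°
zero (s+100): 100 + j318 → |·| = √(100²+318²) = √111124 ≈ 333.35, ∠ = arctan(318/100) ≈ 72.54°
pole (s+3): 3 + j318 → |·| = √(3²+318²) = √101133 ≈ 318.01, ∠ = arctan(318/3) ≈ 89.46°
pole (s+10): 10 + j318 → |·| = √(10²+318²) = √101224 ≈ 318.16, ∠ = arctan(318/10) ≈ 88.20°
|L| = 2 · 1.0601e+05 / 1.0118e+05 ≈ 2.0955
Gain = 20 log₁₀(2.0955) ≈ 6.43 dB
∠L = 162.36° − 177.66° = -15.30°

6.4 dB, -15.3°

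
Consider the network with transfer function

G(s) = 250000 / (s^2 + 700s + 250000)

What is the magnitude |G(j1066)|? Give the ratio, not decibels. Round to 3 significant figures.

0.216

At s = jω = j1066:
quadratic: (j1066)² + 700·j1066 + 250000 = -886356 + j746200 → |·| ≈ 1.1586e+06, ∠ ≈ 139.91°
|G| = 250000 / 1.1586e+06 ≈ 0.21578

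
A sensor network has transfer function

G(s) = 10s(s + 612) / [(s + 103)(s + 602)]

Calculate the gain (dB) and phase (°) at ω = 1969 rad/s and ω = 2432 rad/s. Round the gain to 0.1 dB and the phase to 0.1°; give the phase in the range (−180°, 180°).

ω = 1969: 20.0 dB, 2.7°; ω = 2432: 20.0 dB, 2.2°

At s = jω = j1969:
zero (s+612): 612 + j1969 → |·| = √(612²+1969²) = √4251505 ≈ 2061.9, ∠ = arctan(1969/612) ≈ 72.73°
zero at origin: s = j1969 → |·| = 1969, ∠ = 90.00°
pole (s+103): 103 + j1969 → |·| = √(103²+1969²) = √3887570 ≈ 1971.7, ∠ = arctan(1969/103) ≈ 87.01°
pole (s+602): 602 + j1969 → |·| = √(602²+1969²) = √4239365 ≈ 2059, ∠ = arctan(1969/602) ≈ 73.00°
|G| = 10 · 4.0599e+06 / 4.0597e+06 ≈ 10
Gain = 20 log₁₀(10) ≈ 20.00 dB
∠G = 162.73° − 160.01° = 2.72°

At s = jω = j2432:
zero (s+612): 612 + j2432 → |·| = √(612²+2432²) = √6289168 ≈ 2507.8, ∠ = arctan(2432/612) ≈ 75.88°
zero at origin: s = j2432 → |·| = 2432, ∠ = 90.00°
pole (s+103): 103 + j2432 → |·| = √(103²+2432²) = √5925233 ≈ 2434.2, ∠ = arctan(2432/103) ≈ 87.57°
pole (s+602): 602 + j2432 → |·| = √(602²+2432²) = √6277028 ≈ 2505.4, ∠ = arctan(2432/602) ≈ 76.10°
|G| = 10 · 6.099e+06 / 6.0986e+06 ≈ 10.001
Gain = 20 log₁₀(10.001) ≈ 20.00 dB
∠G = 165.88° − 163.67° = 2.21°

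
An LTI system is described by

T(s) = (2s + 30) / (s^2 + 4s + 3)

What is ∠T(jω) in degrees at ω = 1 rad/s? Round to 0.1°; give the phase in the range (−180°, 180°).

-59.6°

Substitute s = j1:
Numerator: 2(j1) + 30 = 30 + j2
Denominator: (j1)^2 + 4(j1) + 3 = 2 + j4
|N| = √(30² + 2²) ≈ 30.067, ∠N ≈ 3.81°
|D| = √(2² + 4²) ≈ 4.4721, ∠D ≈ 63.43°
∠T = 3.81° − 63.43° = -59.62°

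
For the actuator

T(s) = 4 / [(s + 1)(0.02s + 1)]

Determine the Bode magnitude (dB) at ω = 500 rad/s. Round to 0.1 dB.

-62.0 dB

At ω = 500 rad/s:
pole (1 + j500·1) = 1 + j500 → |·| ≈ 500, ∠ ≈ 89.89°
pole (1 + j500·0.02) = 1 + j10 → |·| ≈ 10.05, ∠ ≈ 84.29°
|T| = 4 · 1 / (500 · 10.05) ≈ 0.00079602
Gain = 20 log₁₀(0.00079602) ≈ -61.98 dB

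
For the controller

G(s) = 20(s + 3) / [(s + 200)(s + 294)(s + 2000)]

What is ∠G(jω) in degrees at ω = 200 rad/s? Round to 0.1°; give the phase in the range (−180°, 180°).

4.2°

At s = jω = j200:
zero (s+3): 3 + j200 → |·| = √(3²+200²) = √40009 ≈ 200.02, ∠ = arctan(200/3) ≈ 89.14°
pole (s+200): 200 + j200 → |·| = √(200²+200²) = √80000 ≈ 282.84, ∠ = arctan(200/200) ≈ 45.00°
pole (s+294): 294 + j200 → |·| = √(294²+200²) = √126436 ≈ 355.58, ∠ = arctan(200/294) ≈ 34.23°
pole (s+2000): 2000 + j200 → |·| = √(2000²+200²) = √4040000 ≈ 2010, ∠ = arctan(200/2000) ≈ 5.71°
∠G = 89.14° − 84.94° = 4.20°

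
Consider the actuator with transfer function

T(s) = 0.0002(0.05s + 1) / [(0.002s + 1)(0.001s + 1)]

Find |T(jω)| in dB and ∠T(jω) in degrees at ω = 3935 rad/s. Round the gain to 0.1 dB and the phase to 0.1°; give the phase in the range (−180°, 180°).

-58.3 dB, -68.8°

At ω = 3935 rad/s:
zero (1 + j3935·0.05) = 1 + j196.75 → |·| ≈ 196.75, ∠ ≈ 89.71°
pole (1 + j3935·0.002) = 1 + j7.87 → |·| ≈ 7.9333, ∠ ≈ 82.76°
pole (1 + j3935·0.001) = 1 + j3.935 → |·| ≈ 4.0601, ∠ ≈ 75.74°
|T| = 0.0002 · 196.75 / (7.9333 · 4.0601) ≈ 0.0012217
Gain = 20 log₁₀(0.0012217) ≈ -58.26 dB
∠T = (89.71°) − (82.76° + 75.74°) = -68.79°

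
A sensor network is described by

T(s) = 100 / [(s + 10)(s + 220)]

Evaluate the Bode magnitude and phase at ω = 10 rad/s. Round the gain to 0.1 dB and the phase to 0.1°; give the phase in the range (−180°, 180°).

At s = jω = j10:
pole (s+10): 10 + j10 → |·| = √(10²+10²) = √200 ≈ 14.142, ∠ = arctan(10/10) ≈ 45.00°
pole (s+220): 220 + j10 → |·| = √(220²+10²) = √48500 ≈ 220.23, ∠ = arctan(10/220) ≈ 2.60°
|T| = 100 / 3114.5 ≈ 0.032108
Gain = 20 log₁₀(0.032108) ≈ -29.87 dB
∠T = 0.00° − 47.60° = -47.60°

-29.9 dB, -47.6°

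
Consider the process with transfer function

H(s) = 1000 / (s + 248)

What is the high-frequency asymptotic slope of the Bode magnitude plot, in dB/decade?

Each pole contributes −20 dB/decade at high frequency; each zero contributes +20 dB/decade.
Net: 0 zero(s) − 1 pole(s) → -20 dB/decade.

-20 dB/decade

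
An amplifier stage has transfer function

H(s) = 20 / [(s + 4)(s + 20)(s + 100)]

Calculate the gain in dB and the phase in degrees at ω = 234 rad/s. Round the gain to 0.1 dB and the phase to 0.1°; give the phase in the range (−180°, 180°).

At s = jω = j234:
pole (s+4): 4 + j234 → |·| = √(4²+234²) = √54772 ≈ 234.03, ∠ = arctan(234/4) ≈ 89.02°
pole (s+20): 20 + j234 → |·| = √(20²+234²) = √55156 ≈ 234.85, ∠ = arctan(234/20) ≈ 85.11°
pole (s+100): 100 + j234 → |·| = √(100²+234²) = √64756 ≈ 254.47, ∠ = arctan(234/100) ≈ 66.86°
|H| = 20 / 1.3986e+07 ≈ 1.43e-06
Gain = 20 log₁₀(1.43e-06) ≈ -116.89 dB
∠H = 0.00° − 240.99° = -240.99° ≡ 119.01° (principal value)

-116.9 dB, 119.0°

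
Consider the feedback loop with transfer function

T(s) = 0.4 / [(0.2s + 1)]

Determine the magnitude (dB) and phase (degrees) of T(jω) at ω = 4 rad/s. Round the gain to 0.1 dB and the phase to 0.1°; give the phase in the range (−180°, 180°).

At ω = 4 rad/s:
pole (1 + j4·0.2) = 1 + j0.8 → |·| ≈ 1.2806, ∠ ≈ 38.66°
|T| = 0.4 · 1 / (1.2806) ≈ 0.31235
Gain = 20 log₁₀(0.31235) ≈ -10.11 dB
∠T = (0°) − (38.66°) = -38.66°

-10.1 dB, -38.7°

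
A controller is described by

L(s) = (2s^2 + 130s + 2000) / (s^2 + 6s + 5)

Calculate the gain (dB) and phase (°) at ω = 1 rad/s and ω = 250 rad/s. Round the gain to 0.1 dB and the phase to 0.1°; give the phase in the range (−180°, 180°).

Substitute s = j1:
Numerator: 2(j1)^2 + 130(j1) + 2000 = 1998 + j130
Denominator: (j1)^2 + 6(j1) + 5 = 4 + j6
|N| = √(1998² + 130²) ≈ 2002.2, ∠N ≈ 3.72°
|D| = √(4² + 6²) ≈ 7.2111, ∠D ≈ 56.31°
|L| = 2002.2 / 7.2111 ≈ 277.66
Gain = 20 log₁₀(277.66) ≈ 48.87 dB
∠L = 3.72° − 56.31° = -52.59°

Substitute s = j250:
Numerator: 2(j250)^2 + 130(j250) + 2000 = -123000 + j32500
Denominator: (j250)^2 + 6(j250) + 5 = -62495 + j1500
|N| = √(123000² + 32500²) ≈ 1.2722e+05, ∠N ≈ 165.20°
|D| = √(62495² + 1500²) ≈ 62513, ∠D ≈ 178.63°
|L| = 1.2722e+05 / 62513 ≈ 2.0351
Gain = 20 log₁₀(2.0351) ≈ 6.17 dB
∠L = 165.20° − 178.63° = -13.43°

ω = 1: 48.9 dB, -52.6°; ω = 250: 6.2 dB, -13.4°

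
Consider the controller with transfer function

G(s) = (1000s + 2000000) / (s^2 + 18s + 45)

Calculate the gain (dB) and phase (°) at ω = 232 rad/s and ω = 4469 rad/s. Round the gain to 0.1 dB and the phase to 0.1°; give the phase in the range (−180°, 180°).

Substitute s = j232:
Numerator: 1000(j232) + 2000000 = 2000000 + j232000
Denominator: (j232)^2 + 18(j232) + 45 = -53779 + j4176
|N| = √(2000000² + 232000²) ≈ 2.0134e+06, ∠N ≈ 6.62°
|D| = √(53779² + 4176²) ≈ 53941, ∠D ≈ 175.56°
|G| = 2.0134e+06 / 53941 ≈ 37.326
Gain = 20 log₁₀(37.326) ≈ 31.44 dB
∠G = 6.62° − 175.56° = -168.94°

Substitute s = j4469:
Numerator: 1000(j4469) + 2000000 = 2000000 + j4469000
Denominator: (j4469)^2 + 18(j4469) + 45 = -19971916 + j80442
|N| = √(2000000² + 4469000²) ≈ 4.8961e+06, ∠N ≈ 65.89°
|D| = √(19971916² + 80442²) ≈ 1.9972e+07, ∠D ≈ 179.77°
|G| = 4.8961e+06 / 1.9972e+07 ≈ 0.24515
Gain = 20 log₁₀(0.24515) ≈ -12.21 dB
∠G = 65.89° − 179.77° = -113.88°

ω = 232: 31.4 dB, -168.9°; ω = 4469: -12.2 dB, -113.9°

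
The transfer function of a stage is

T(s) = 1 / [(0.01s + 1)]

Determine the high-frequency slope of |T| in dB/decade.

-20 dB/decade

Each pole contributes −20 dB/decade at high frequency; each zero contributes +20 dB/decade.
Net: 0 zero(s) − 1 pole(s) → -20 dB/decade.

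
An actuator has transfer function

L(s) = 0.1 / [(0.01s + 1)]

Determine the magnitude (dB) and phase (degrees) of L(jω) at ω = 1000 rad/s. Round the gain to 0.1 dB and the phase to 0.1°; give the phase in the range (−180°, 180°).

-40.0 dB, -84.3°

At ω = 1000 rad/s:
pole (1 + j1000·0.01) = 1 + j10 → |·| ≈ 10.05, ∠ ≈ 84.29°
|L| = 0.1 · 1 / (10.05) ≈ 0.0099502
Gain = 20 log₁₀(0.0099502) ≈ -40.04 dB
∠L = (0°) − (84.29°) = -84.29°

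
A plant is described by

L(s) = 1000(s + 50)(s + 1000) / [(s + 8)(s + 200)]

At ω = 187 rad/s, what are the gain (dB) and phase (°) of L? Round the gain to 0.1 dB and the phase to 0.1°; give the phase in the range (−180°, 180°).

71.7 dB, -45.0°

At s = jω = j187:
zero (s+50): 50 + j187 → |·| = √(50²+187²) = √37469 ≈ 193.57, ∠ = arctan(187/50) ≈ 75.03°
zero (s+1000): 1000 + j187 → |·| = √(1000²+187²) = √1034969 ≈ 1017.3, ∠ = arctan(187/1000) ≈ 10.59°
pole (s+8): 8 + j187 → |·| = √(8²+187²) = √35033 ≈ 187.17, ∠ = arctan(187/8) ≈ 87.55°
pole (s+200): 200 + j187 → |·| = √(200²+187²) = √74969 ≈ 273.8, ∠ = arctan(187/200) ≈ 43.08°
|L| = 1000 · 1.9692e+05 / 51247 ≈ 3842.6
Gain = 20 log₁₀(3842.6) ≈ 71.69 dB
∠L = 85.62° − 130.63° = -45.01°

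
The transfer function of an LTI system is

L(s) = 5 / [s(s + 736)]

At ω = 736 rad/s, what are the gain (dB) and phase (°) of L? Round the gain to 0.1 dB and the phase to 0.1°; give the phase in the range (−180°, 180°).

At s = jω = j736:
pole (s+736): 736 + j736 → |·| = √(736²+736²) = √1083392 ≈ 1040.9, ∠ = arctan(736/736) ≈ 45.00°
pole at origin: |s| = 736, ∠ = 90.00° (in denominator)
|L| = 5 / 7.661e+05 ≈ 6.5266e-06
Gain = 20 log₁₀(6.5266e-06) ≈ -103.71 dB
∠L = 0.00° − 135.00° = -135.00°

-103.7 dB, -135.0°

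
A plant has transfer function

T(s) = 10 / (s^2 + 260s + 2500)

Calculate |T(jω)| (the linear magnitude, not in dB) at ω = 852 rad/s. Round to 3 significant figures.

1.32e-05

Substitute s = j852:
Numerator: 10 = 10 + j0
Denominator: (j852)^2 + 260(j852) + 2500 = -723404 + j221520
|N| = √(10² + 0²) ≈ 10, ∠N ≈ 0.00°
|D| = √(723404² + 221520²) ≈ 7.5656e+05, ∠D ≈ 162.97°
|T| = 10 / 7.5656e+05 ≈ 1.3218e-05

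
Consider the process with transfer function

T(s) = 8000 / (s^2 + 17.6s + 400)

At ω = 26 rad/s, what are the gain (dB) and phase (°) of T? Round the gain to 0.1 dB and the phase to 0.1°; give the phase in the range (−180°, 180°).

At s = jω = j26:
quadratic: (j26)² + 17.6·j26 + 400 = -276 + j457.6 → |·| ≈ 534.39, ∠ ≈ 121.10°
|T| = 8000 / 534.39 ≈ 14.97
Gain = 20 log₁₀(14.97) ≈ 23.50 dB
∠T = 0.00° − 121.10° = -121.10°

23.5 dB, -121.1°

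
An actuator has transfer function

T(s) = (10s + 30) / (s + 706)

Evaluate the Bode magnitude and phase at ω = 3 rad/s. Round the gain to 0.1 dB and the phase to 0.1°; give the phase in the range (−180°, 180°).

-24.4 dB, 44.8°

Substitute s = j3:
Numerator: 10(j3) + 30 = 30 + j30
Denominator: (j3) + 706 = 706 + j3
|N| = √(30² + 30²) ≈ 42.426, ∠N ≈ 45.00°
|D| = √(706² + 3²) ≈ 706.01, ∠D ≈ 0.24°
|T| = 42.426 / 706.01 ≈ 0.060093
Gain = 20 log₁₀(0.060093) ≈ -24.42 dB
∠T = 45.00° − 0.24° = 44.76°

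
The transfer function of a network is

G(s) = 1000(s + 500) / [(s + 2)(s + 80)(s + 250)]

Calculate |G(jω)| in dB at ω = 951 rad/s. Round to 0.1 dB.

-58.4 dB

At s = jω = j951:
zero (s+500): 500 + j951 → |·| = √(500²+951²) = √1154401 ≈ 1074.4, ∠ = arctan(951/500) ≈ 62.27°
pole (s+2): 2 + j951 → |·| = √(2²+951²) = √904405 ≈ 951, ∠ = arctan(951/2) ≈ 89.88°
pole (s+80): 80 + j951 → |·| = √(80²+951²) = √910801 ≈ 954.36, ∠ = arctan(951/80) ≈ 85.19°
pole (s+250): 250 + j951 → |·| = √(250²+951²) = √966901 ≈ 983.31, ∠ = arctan(951/250) ≈ 75.27°
|G| = 1000 · 1074.4 / 8.9245e+08 ≈ 0.0012039
Gain = 20 log₁₀(0.0012039) ≈ -58.39 dB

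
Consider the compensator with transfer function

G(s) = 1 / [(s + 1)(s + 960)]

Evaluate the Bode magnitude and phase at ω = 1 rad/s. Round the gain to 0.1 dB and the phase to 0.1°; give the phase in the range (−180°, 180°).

At s = jω = j1:
pole (s+1): 1 + j1 → |·| = √(1²+1²) = √2 ≈ 1.4142, ∠ = arctan(1/1) ≈ 45.00°
pole (s+960): 960 + j1 → |·| = √(960²+1²) = √921601 ≈ 960, ∠ = arctan(1/960) ≈ 0.06°
|G| = 1 / 1357.6 ≈ 0.00073659
Gain = 20 log₁₀(0.00073659) ≈ -62.66 dB
∠G = 0.00° − 45.06° = -45.06°

-62.7 dB, -45.1°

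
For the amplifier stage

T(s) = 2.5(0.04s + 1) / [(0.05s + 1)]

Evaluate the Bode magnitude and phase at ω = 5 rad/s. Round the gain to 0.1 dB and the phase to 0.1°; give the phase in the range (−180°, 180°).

7.9 dB, -2.7°

At ω = 5 rad/s:
zero (1 + j5·0.04) = 1 + j0.2 → |·| ≈ 1.0198, ∠ ≈ 11.31°
pole (1 + j5·0.05) = 1 + j0.25 → |·| ≈ 1.0308, ∠ ≈ 14.04°
|T| = 2.5 · 1.0198 / (1.0308) ≈ 2.4733
Gain = 20 log₁₀(2.4733) ≈ 7.87 dB
∠T = (11.31°) − (14.04°) = -2.73°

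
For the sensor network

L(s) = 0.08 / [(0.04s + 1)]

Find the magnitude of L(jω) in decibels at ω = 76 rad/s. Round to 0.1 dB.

At ω = 76 rad/s:
pole (1 + j76·0.04) = 1 + j3.04 → |·| ≈ 3.2002, ∠ ≈ 71.79°
|L| = 0.08 · 1 / (3.2002) ≈ 0.024998
Gain = 20 log₁₀(0.024998) ≈ -32.04 dB

-32.0 dB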